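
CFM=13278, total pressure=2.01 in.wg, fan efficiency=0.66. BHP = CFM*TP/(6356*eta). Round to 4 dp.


BHP = 13278 * 2.01 / (6356 * 0.66) = 6.3621 hp

6.3621 hp


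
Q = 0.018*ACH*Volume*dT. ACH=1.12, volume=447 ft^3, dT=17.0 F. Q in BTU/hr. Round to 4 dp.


Q = 0.018 * 1.12 * 447 * 17.0 = 153.1958 BTU/hr

153.1958 BTU/hr


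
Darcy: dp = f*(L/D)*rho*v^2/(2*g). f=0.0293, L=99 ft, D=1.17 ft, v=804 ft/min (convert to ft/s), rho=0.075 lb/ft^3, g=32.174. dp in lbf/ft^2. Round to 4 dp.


v_fps = 804/60 = 13.4 ft/s
dp = 0.0293*(99/1.17)*0.075*13.4^2/(2*32.174) = 0.5189 lbf/ft^2

0.5189 lbf/ft^2


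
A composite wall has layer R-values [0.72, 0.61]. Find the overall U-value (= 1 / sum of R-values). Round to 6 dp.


R_total = 0.72 + 0.61 = 1.33
U = 1/1.33 = 0.751880

0.751880


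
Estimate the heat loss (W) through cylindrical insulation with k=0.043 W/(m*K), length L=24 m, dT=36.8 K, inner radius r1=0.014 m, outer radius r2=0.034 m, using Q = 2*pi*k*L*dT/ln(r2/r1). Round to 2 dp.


Q = 2*pi*0.043*24*36.8/ln(0.034/0.014) = 268.93 W

268.93 W


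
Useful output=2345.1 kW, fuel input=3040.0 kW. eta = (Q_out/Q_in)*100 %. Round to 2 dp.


eta = (2345.1/3040.0)*100 = 77.14 %

77.14 %


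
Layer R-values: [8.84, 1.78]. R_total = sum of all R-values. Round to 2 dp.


R_total = 8.84 + 1.78 = 10.62

10.62


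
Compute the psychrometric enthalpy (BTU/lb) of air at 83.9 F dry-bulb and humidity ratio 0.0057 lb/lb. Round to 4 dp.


h = 0.24*83.9 + 0.0057*(1061+0.444*83.9) = 26.3960 BTU/lb

26.3960 BTU/lb


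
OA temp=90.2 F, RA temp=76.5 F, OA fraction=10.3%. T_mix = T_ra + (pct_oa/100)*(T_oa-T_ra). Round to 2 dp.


T_mix = 76.5 + (10.3/100)*(90.2-76.5) = 77.91 F

77.91 F


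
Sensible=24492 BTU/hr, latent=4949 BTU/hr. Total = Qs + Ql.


Qt = 24492 + 4949 = 29441 BTU/hr

29441 BTU/hr


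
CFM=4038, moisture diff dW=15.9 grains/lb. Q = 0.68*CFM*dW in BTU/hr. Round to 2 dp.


Q = 0.68 * 4038 * 15.9 = 43658.86 BTU/hr

43658.86 BTU/hr


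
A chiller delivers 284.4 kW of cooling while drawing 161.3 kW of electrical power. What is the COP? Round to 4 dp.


COP = 284.4 / 161.3 = 1.7632

1.7632


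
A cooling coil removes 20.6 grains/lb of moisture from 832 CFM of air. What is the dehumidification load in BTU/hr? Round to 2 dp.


Q = 0.68 * 832 * 20.6 = 11654.66 BTU/hr

11654.66 BTU/hr


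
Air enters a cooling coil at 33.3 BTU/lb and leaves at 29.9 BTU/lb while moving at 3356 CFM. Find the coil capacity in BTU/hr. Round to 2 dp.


Q = 4.5 * 3356 * (33.3 - 29.9) = 51346.80 BTU/hr

51346.80 BTU/hr


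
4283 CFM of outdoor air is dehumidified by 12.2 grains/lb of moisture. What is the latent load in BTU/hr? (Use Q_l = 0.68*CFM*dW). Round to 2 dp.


Q = 0.68 * 4283 * 12.2 = 35531.77 BTU/hr

35531.77 BTU/hr


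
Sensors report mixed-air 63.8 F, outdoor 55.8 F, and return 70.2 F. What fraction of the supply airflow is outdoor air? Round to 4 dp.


frac = (63.8 - 70.2) / (55.8 - 70.2) = 0.4444

0.4444


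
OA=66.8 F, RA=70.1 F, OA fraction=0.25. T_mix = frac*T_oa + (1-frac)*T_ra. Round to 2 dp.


T_mix = 0.25*66.8 + 0.75*70.1 = 69.28 F

69.28 F


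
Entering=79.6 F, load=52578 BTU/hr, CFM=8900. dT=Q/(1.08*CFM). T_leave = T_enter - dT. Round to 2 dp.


dT = 52578/(1.08*8900) = 5.4700
T_leave = 79.6 - 5.4700 = 74.13 F

74.13 F


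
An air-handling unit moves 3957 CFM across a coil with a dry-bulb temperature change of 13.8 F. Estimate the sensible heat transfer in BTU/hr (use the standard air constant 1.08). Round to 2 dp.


Q = 1.08 * 3957 * 13.8 = 58975.13 BTU/hr

58975.13 BTU/hr


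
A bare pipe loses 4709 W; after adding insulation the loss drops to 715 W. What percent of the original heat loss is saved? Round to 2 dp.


Savings = ((4709-715)/4709)*100 = 84.82 %

84.82 %


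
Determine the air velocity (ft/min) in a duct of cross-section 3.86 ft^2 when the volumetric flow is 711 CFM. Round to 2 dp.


V = 711 / 3.86 = 184.20 ft/min

184.20 ft/min


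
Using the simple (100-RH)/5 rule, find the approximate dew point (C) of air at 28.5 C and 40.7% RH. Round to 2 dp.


Td = 28.5 - (100-40.7)/5 = 16.64 C

16.64 C


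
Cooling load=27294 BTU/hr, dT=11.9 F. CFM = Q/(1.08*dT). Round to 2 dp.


CFM = 27294 / (1.08 * 11.9) = 2123.72

2123.72 CFM


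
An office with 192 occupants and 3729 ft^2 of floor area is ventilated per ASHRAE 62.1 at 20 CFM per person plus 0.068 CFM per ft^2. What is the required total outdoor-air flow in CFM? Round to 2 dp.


Total = 192*20 + 3729*0.068 = 4093.57 CFM

4093.57 CFM


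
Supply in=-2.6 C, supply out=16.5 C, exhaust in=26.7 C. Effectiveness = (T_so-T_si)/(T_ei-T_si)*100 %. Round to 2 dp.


eff = (16.5-(-2.6))/(26.7-(-2.6))*100 = 65.19 %

65.19 %


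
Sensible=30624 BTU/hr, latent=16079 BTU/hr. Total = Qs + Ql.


Qt = 30624 + 16079 = 46703 BTU/hr

46703 BTU/hr


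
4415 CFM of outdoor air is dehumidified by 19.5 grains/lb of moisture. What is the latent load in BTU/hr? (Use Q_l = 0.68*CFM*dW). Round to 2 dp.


Q = 0.68 * 4415 * 19.5 = 58542.90 BTU/hr

58542.90 BTU/hr


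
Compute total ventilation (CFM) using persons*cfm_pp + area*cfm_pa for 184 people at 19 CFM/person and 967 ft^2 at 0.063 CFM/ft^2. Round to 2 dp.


Total = 184*19 + 967*0.063 = 3556.92 CFM

3556.92 CFM


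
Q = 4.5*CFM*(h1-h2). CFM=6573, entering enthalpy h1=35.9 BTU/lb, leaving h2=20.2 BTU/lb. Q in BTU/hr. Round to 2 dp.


Q = 4.5 * 6573 * (35.9 - 20.2) = 464382.45 BTU/hr

464382.45 BTU/hr


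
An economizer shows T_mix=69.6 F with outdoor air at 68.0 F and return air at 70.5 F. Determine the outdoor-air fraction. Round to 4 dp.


frac = (69.6 - 70.5) / (68.0 - 70.5) = 0.3600

0.3600


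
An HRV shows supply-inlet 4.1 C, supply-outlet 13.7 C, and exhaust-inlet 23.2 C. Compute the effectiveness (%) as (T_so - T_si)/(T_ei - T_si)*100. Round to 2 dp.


eff = (13.7-4.1)/(23.2-4.1)*100 = 50.26 %

50.26 %


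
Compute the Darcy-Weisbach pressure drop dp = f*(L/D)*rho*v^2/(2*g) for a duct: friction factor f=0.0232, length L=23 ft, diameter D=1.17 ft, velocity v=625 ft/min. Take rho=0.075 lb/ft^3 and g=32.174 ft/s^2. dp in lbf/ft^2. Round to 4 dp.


v_fps = 625/60 = 10.4167 ft/s
dp = 0.0232*(23/1.17)*0.075*10.4167^2/(2*32.174) = 0.0577 lbf/ft^2

0.0577 lbf/ft^2


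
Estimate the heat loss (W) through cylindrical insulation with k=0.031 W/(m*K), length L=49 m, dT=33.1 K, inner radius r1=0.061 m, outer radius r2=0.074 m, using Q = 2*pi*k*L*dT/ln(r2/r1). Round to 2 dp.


Q = 2*pi*0.031*49*33.1/ln(0.074/0.061) = 1635.23 W

1635.23 W


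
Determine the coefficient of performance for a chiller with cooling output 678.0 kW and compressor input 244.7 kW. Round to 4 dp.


COP = 678.0 / 244.7 = 2.7707

2.7707


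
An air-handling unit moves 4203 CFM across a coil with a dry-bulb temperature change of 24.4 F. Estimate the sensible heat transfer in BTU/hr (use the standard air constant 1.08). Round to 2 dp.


Q = 1.08 * 4203 * 24.4 = 110757.46 BTU/hr

110757.46 BTU/hr


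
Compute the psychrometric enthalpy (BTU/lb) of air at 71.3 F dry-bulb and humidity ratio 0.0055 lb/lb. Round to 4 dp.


h = 0.24*71.3 + 0.0055*(1061+0.444*71.3) = 23.1216 BTU/lb

23.1216 BTU/lb


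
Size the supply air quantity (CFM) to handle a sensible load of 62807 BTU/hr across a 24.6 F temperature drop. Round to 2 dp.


CFM = 62807 / (1.08 * 24.6) = 2364.01

2364.01 CFM


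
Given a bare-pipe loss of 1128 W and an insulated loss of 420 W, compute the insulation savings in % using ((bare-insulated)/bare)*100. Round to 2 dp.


Savings = ((1128-420)/1128)*100 = 62.77 %

62.77 %


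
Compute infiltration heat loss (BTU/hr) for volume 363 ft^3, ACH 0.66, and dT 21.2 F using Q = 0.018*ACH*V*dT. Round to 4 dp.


Q = 0.018 * 0.66 * 363 * 21.2 = 91.4237 BTU/hr

91.4237 BTU/hr


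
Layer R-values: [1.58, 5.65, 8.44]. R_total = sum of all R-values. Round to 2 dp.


R_total = 1.58 + 5.65 + 8.44 = 15.67

15.67


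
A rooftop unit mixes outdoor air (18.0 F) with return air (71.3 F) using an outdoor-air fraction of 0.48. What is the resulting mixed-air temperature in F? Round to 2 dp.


T_mix = 0.48*18.0 + 0.52*71.3 = 45.72 F

45.72 F


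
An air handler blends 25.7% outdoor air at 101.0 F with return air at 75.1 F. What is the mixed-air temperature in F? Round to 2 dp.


T_mix = 75.1 + (25.7/100)*(101.0-75.1) = 81.76 F

81.76 F


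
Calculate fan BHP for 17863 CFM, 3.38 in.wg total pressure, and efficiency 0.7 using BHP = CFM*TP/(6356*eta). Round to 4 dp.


BHP = 17863 * 3.38 / (6356 * 0.7) = 13.5703 hp

13.5703 hp


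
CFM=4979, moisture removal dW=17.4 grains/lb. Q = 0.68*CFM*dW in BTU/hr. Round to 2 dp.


Q = 0.68 * 4979 * 17.4 = 58911.53 BTU/hr

58911.53 BTU/hr


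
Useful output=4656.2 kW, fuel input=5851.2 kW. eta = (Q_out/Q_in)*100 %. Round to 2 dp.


eta = (4656.2/5851.2)*100 = 79.58 %

79.58 %


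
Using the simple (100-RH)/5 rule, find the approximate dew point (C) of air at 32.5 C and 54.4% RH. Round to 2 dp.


Td = 32.5 - (100-54.4)/5 = 23.38 C

23.38 C


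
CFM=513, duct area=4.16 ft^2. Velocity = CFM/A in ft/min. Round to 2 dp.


V = 513 / 4.16 = 123.32 ft/min

123.32 ft/min


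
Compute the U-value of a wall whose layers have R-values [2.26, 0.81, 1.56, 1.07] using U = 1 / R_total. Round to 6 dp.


R_total = 2.26 + 0.81 + 1.56 + 1.07 = 5.70
U = 1/5.70 = 0.175439

0.175439


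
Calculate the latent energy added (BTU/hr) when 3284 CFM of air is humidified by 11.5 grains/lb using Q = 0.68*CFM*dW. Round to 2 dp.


Q = 0.68 * 3284 * 11.5 = 25680.88 BTU/hr

25680.88 BTU/hr


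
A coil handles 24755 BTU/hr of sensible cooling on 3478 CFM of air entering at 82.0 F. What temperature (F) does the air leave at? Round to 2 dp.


dT = 24755/(1.08*3478) = 6.5904
T_leave = 82.0 - 6.5904 = 75.41 F

75.41 F


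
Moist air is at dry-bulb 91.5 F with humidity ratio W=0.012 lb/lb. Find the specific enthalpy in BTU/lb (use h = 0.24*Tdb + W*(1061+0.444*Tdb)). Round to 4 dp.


h = 0.24*91.5 + 0.012*(1061+0.444*91.5) = 35.1795 BTU/lb

35.1795 BTU/lb


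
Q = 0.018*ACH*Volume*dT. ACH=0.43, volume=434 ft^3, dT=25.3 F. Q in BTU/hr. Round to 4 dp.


Q = 0.018 * 0.43 * 434 * 25.3 = 84.9867 BTU/hr

84.9867 BTU/hr


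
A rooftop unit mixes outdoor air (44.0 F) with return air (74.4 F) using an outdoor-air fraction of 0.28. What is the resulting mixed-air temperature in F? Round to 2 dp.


T_mix = 0.28*44.0 + 0.72*74.4 = 65.89 F

65.89 F


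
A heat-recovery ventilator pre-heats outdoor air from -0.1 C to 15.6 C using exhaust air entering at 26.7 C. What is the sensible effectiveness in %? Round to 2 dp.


eff = (15.6-(-0.1))/(26.7-(-0.1))*100 = 58.58 %

58.58 %


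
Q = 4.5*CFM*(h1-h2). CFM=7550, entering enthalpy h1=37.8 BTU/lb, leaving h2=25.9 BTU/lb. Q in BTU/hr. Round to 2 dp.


Q = 4.5 * 7550 * (37.8 - 25.9) = 404302.50 BTU/hr

404302.50 BTU/hr


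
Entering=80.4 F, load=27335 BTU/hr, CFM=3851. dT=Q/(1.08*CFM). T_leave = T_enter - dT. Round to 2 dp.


dT = 27335/(1.08*3851) = 6.5724
T_leave = 80.4 - 6.5724 = 73.83 F

73.83 F


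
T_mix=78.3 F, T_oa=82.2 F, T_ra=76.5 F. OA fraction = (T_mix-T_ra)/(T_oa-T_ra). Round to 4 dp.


frac = (78.3 - 76.5) / (82.2 - 76.5) = 0.3158

0.3158


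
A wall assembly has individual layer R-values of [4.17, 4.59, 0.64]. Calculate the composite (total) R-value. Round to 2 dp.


R_total = 4.17 + 4.59 + 0.64 = 9.40

9.40


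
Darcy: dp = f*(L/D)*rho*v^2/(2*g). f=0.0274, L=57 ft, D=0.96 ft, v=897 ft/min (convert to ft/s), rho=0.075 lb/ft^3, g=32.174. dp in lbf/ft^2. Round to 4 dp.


v_fps = 897/60 = 14.95 ft/s
dp = 0.0274*(57/0.96)*0.075*14.95^2/(2*32.174) = 0.4238 lbf/ft^2

0.4238 lbf/ft^2


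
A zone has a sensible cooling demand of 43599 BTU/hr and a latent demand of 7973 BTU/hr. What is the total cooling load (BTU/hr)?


Qt = 43599 + 7973 = 51572 BTU/hr

51572 BTU/hr


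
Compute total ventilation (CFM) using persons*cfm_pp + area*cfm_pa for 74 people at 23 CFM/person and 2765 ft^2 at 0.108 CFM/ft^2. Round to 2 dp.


Total = 74*23 + 2765*0.108 = 2000.62 CFM

2000.62 CFM


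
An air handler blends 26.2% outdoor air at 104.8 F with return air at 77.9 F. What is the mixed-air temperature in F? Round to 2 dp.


T_mix = 77.9 + (26.2/100)*(104.8-77.9) = 84.95 F

84.95 F


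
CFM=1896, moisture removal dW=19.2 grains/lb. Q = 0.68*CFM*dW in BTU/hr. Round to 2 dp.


Q = 0.68 * 1896 * 19.2 = 24754.18 BTU/hr

24754.18 BTU/hr


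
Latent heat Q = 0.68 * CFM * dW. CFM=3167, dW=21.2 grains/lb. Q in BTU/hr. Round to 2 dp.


Q = 0.68 * 3167 * 21.2 = 45655.47 BTU/hr

45655.47 BTU/hr


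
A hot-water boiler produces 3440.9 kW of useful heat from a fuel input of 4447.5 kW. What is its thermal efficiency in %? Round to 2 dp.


eta = (3440.9/4447.5)*100 = 77.37 %

77.37 %


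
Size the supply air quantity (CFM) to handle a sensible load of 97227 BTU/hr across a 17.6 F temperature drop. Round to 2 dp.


CFM = 97227 / (1.08 * 17.6) = 5115.06

5115.06 CFM


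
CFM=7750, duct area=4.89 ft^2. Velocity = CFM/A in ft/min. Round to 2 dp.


V = 7750 / 4.89 = 1584.87 ft/min

1584.87 ft/min


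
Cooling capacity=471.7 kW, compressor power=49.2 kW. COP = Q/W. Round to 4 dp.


COP = 471.7 / 49.2 = 9.5874

9.5874


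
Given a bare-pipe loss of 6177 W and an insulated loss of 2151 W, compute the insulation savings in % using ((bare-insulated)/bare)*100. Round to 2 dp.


Savings = ((6177-2151)/6177)*100 = 65.18 %

65.18 %


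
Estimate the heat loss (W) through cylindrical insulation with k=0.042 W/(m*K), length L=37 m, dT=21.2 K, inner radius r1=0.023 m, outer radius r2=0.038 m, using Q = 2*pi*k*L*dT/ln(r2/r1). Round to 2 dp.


Q = 2*pi*0.042*37*21.2/ln(0.038/0.023) = 412.27 W

412.27 W


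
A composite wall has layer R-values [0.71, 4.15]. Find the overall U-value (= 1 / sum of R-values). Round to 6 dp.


R_total = 0.71 + 4.15 = 4.86
U = 1/4.86 = 0.205761

0.205761


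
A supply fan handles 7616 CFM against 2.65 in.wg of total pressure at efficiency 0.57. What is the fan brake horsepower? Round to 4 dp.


BHP = 7616 * 2.65 / (6356 * 0.57) = 5.5708 hp

5.5708 hp


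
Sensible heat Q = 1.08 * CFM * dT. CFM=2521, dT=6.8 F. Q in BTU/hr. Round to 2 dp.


Q = 1.08 * 2521 * 6.8 = 18514.22 BTU/hr

18514.22 BTU/hr


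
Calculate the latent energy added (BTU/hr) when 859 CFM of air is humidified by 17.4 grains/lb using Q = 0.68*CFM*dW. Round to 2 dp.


Q = 0.68 * 859 * 17.4 = 10163.69 BTU/hr

10163.69 BTU/hr


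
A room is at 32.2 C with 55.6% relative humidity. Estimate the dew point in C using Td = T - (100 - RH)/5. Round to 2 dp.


Td = 32.2 - (100-55.6)/5 = 23.32 C

23.32 C


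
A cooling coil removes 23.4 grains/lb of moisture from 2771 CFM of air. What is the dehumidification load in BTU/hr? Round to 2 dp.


Q = 0.68 * 2771 * 23.4 = 44092.15 BTU/hr

44092.15 BTU/hr


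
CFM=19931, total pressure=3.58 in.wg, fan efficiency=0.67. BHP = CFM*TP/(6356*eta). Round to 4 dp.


BHP = 19931 * 3.58 / (6356 * 0.67) = 16.7553 hp

16.7553 hp


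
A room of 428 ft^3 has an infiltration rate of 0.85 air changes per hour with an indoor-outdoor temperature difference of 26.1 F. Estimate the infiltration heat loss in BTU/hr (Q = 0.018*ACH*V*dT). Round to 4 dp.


Q = 0.018 * 0.85 * 428 * 26.1 = 170.9132 BTU/hr

170.9132 BTU/hr


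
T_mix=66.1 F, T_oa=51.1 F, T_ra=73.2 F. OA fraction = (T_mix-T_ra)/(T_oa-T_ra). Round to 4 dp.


frac = (66.1 - 73.2) / (51.1 - 73.2) = 0.3213

0.3213


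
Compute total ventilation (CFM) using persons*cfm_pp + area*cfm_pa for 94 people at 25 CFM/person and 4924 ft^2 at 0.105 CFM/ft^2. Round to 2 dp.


Total = 94*25 + 4924*0.105 = 2867.02 CFM

2867.02 CFM


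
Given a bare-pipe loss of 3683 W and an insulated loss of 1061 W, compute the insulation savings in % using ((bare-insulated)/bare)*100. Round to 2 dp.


Savings = ((3683-1061)/3683)*100 = 71.19 %

71.19 %


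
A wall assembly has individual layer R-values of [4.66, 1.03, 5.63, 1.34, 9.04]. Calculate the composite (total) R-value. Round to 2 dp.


R_total = 4.66 + 1.03 + 5.63 + 1.34 + 9.04 = 21.70

21.70


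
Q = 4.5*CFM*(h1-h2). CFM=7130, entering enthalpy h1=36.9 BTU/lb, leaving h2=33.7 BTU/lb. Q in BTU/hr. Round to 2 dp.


Q = 4.5 * 7130 * (36.9 - 33.7) = 102672.00 BTU/hr

102672.00 BTU/hr


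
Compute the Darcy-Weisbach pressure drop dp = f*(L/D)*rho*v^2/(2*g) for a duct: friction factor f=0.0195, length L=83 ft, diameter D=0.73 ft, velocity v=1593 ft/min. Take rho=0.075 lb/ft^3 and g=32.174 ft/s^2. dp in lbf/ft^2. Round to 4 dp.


v_fps = 1593/60 = 26.55 ft/s
dp = 0.0195*(83/0.73)*0.075*26.55^2/(2*32.174) = 1.8216 lbf/ft^2

1.8216 lbf/ft^2


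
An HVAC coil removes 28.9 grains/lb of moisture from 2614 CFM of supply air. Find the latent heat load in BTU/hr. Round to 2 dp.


Q = 0.68 * 2614 * 28.9 = 51370.33 BTU/hr

51370.33 BTU/hr


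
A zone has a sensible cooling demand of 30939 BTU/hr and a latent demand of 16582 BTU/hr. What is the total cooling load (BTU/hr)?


Qt = 30939 + 16582 = 47521 BTU/hr

47521 BTU/hr


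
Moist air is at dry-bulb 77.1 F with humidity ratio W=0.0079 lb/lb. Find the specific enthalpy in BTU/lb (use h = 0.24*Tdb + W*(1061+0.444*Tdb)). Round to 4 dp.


h = 0.24*77.1 + 0.0079*(1061+0.444*77.1) = 27.1563 BTU/lb

27.1563 BTU/lb


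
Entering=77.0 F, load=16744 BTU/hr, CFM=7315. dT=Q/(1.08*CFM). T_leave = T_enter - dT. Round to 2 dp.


dT = 16744/(1.08*7315) = 2.1194
T_leave = 77.0 - 2.1194 = 74.88 F

74.88 F


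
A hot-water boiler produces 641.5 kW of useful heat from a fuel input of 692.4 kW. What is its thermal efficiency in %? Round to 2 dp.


eta = (641.5/692.4)*100 = 92.65 %

92.65 %


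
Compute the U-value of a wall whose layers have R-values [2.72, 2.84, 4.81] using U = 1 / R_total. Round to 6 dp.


R_total = 2.72 + 2.84 + 4.81 = 10.37
U = 1/10.37 = 0.096432

0.096432


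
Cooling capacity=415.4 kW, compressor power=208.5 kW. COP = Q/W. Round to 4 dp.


COP = 415.4 / 208.5 = 1.9923

1.9923


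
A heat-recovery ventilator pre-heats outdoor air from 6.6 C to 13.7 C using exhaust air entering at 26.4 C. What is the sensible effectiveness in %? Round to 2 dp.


eff = (13.7-6.6)/(26.4-6.6)*100 = 35.86 %

35.86 %


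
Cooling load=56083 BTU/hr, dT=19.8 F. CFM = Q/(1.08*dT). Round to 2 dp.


CFM = 56083 / (1.08 * 19.8) = 2622.66

2622.66 CFM


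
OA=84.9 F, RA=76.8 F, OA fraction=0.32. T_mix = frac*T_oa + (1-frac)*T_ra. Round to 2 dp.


T_mix = 0.32*84.9 + 0.68*76.8 = 79.39 F

79.39 F


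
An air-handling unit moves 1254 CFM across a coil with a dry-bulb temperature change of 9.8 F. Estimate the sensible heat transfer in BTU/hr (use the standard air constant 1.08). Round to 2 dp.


Q = 1.08 * 1254 * 9.8 = 13272.34 BTU/hr

13272.34 BTU/hr


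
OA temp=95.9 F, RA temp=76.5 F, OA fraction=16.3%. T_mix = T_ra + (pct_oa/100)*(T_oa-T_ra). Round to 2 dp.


T_mix = 76.5 + (16.3/100)*(95.9-76.5) = 79.66 F

79.66 F


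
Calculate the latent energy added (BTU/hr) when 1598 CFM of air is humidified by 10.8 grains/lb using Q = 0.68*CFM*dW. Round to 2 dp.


Q = 0.68 * 1598 * 10.8 = 11735.71 BTU/hr

11735.71 BTU/hr


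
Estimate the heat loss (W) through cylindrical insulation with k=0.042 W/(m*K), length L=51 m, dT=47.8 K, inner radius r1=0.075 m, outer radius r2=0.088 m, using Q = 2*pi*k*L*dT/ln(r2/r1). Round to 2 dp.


Q = 2*pi*0.042*51*47.8/ln(0.088/0.075) = 4024.56 W

4024.56 W


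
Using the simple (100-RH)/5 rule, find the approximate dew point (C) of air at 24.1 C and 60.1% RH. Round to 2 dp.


Td = 24.1 - (100-60.1)/5 = 16.12 C

16.12 C


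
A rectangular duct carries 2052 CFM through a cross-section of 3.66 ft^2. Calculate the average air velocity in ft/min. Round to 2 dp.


V = 2052 / 3.66 = 560.66 ft/min

560.66 ft/min


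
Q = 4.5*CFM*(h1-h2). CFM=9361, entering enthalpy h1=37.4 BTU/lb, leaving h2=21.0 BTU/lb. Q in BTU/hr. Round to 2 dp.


Q = 4.5 * 9361 * (37.4 - 21.0) = 690841.80 BTU/hr

690841.80 BTU/hr


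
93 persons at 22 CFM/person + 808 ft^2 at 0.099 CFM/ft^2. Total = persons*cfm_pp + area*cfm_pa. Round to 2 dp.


Total = 93*22 + 808*0.099 = 2125.99 CFM

2125.99 CFM


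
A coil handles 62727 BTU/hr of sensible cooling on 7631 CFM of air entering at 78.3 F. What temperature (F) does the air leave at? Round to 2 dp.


dT = 62727/(1.08*7631) = 7.6111
T_leave = 78.3 - 7.6111 = 70.69 F

70.69 F


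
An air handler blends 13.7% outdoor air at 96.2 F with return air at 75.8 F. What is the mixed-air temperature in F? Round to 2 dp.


T_mix = 75.8 + (13.7/100)*(96.2-75.8) = 78.59 F

78.59 F


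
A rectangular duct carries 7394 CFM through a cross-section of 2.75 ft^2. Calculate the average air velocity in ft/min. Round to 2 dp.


V = 7394 / 2.75 = 2688.73 ft/min

2688.73 ft/min


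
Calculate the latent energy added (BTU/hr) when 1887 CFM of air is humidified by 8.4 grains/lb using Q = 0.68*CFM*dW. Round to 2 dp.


Q = 0.68 * 1887 * 8.4 = 10778.54 BTU/hr

10778.54 BTU/hr


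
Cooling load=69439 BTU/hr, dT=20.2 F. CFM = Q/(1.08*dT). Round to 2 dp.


CFM = 69439 / (1.08 * 20.2) = 3182.94

3182.94 CFM


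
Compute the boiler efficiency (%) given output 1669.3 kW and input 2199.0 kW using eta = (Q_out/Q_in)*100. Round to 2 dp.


eta = (1669.3/2199.0)*100 = 75.91 %

75.91 %


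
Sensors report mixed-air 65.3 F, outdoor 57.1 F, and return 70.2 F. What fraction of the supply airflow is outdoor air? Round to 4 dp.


frac = (65.3 - 70.2) / (57.1 - 70.2) = 0.3740

0.3740


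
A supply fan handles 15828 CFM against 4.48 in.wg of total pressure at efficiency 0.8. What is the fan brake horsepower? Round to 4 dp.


BHP = 15828 * 4.48 / (6356 * 0.8) = 13.9454 hp

13.9454 hp


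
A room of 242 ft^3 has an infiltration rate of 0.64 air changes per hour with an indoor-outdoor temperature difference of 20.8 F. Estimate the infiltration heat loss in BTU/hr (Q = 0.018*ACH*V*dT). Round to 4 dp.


Q = 0.018 * 0.64 * 242 * 20.8 = 57.9871 BTU/hr

57.9871 BTU/hr


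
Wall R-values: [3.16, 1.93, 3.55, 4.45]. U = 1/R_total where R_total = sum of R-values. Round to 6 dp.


R_total = 3.16 + 1.93 + 3.55 + 4.45 = 13.09
U = 1/13.09 = 0.076394

0.076394


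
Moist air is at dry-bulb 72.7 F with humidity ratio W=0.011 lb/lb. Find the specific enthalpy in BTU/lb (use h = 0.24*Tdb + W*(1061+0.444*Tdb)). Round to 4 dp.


h = 0.24*72.7 + 0.011*(1061+0.444*72.7) = 29.4741 BTU/lb

29.4741 BTU/lb


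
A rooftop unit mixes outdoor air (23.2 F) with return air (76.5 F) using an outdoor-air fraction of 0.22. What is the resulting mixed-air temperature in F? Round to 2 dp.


T_mix = 0.22*23.2 + 0.78*76.5 = 64.77 F

64.77 F


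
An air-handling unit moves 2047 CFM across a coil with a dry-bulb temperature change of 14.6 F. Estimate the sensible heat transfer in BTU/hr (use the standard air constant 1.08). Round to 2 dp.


Q = 1.08 * 2047 * 14.6 = 32277.10 BTU/hr

32277.10 BTU/hr


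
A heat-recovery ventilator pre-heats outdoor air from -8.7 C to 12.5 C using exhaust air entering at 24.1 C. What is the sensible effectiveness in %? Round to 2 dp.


eff = (12.5-(-8.7))/(24.1-(-8.7))*100 = 64.63 %

64.63 %


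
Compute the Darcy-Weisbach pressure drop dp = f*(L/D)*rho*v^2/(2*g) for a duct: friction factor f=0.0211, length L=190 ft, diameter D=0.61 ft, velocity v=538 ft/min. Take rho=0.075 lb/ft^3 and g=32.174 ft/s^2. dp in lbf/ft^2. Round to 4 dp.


v_fps = 538/60 = 8.9667 ft/s
dp = 0.0211*(190/0.61)*0.075*8.9667^2/(2*32.174) = 0.6159 lbf/ft^2

0.6159 lbf/ft^2


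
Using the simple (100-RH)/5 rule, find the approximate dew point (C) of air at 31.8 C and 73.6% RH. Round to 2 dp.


Td = 31.8 - (100-73.6)/5 = 26.52 C

26.52 C


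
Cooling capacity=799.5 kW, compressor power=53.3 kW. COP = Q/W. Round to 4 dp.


COP = 799.5 / 53.3 = 15.0000

15.0000


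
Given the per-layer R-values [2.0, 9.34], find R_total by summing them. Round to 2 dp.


R_total = 2.0 + 9.34 = 11.34

11.34


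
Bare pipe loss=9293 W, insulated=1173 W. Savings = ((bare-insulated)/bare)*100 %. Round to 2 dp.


Savings = ((9293-1173)/9293)*100 = 87.38 %

87.38 %


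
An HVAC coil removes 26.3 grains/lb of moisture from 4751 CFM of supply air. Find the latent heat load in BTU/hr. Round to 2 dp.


Q = 0.68 * 4751 * 26.3 = 84966.88 BTU/hr

84966.88 BTU/hr


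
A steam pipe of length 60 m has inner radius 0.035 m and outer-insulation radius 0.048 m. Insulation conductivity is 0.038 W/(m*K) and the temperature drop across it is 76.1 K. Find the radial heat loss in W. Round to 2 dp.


Q = 2*pi*0.038*60*76.1/ln(0.048/0.035) = 3451.55 W

3451.55 W


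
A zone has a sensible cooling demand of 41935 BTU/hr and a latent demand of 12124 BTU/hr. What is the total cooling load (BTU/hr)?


Qt = 41935 + 12124 = 54059 BTU/hr

54059 BTU/hr


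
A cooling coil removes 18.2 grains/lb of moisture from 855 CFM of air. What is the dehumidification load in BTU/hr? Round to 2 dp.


Q = 0.68 * 855 * 18.2 = 10581.48 BTU/hr

10581.48 BTU/hr


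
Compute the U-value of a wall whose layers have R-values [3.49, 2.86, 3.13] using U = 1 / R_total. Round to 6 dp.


R_total = 3.49 + 2.86 + 3.13 = 9.48
U = 1/9.48 = 0.105485

0.105485


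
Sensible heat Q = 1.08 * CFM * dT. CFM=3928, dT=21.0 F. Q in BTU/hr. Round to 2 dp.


Q = 1.08 * 3928 * 21.0 = 89087.04 BTU/hr

89087.04 BTU/hr


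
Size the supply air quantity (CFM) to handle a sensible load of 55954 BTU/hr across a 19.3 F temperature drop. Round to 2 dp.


CFM = 55954 / (1.08 * 19.3) = 2684.42

2684.42 CFM


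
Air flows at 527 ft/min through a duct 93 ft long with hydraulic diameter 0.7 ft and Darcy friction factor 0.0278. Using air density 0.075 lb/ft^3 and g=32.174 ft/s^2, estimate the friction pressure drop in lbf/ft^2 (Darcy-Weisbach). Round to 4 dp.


v_fps = 527/60 = 8.7833 ft/s
dp = 0.0278*(93/0.7)*0.075*8.7833^2/(2*32.174) = 0.3321 lbf/ft^2

0.3321 lbf/ft^2


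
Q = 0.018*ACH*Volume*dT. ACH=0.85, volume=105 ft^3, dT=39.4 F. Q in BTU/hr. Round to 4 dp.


Q = 0.018 * 0.85 * 105 * 39.4 = 63.2961 BTU/hr

63.2961 BTU/hr


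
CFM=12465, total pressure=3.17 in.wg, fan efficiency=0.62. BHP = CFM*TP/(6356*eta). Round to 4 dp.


BHP = 12465 * 3.17 / (6356 * 0.62) = 10.0271 hp

10.0271 hp


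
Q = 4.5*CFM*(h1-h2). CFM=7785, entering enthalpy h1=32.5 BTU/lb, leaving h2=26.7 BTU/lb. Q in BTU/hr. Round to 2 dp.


Q = 4.5 * 7785 * (32.5 - 26.7) = 203188.50 BTU/hr

203188.50 BTU/hr


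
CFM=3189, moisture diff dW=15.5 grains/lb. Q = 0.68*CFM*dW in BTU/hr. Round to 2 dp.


Q = 0.68 * 3189 * 15.5 = 33612.06 BTU/hr

33612.06 BTU/hr


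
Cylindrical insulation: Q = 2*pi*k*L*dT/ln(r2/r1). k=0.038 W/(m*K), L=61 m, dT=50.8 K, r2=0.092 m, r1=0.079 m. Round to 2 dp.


Q = 2*pi*0.038*61*50.8/ln(0.092/0.079) = 4856.70 W

4856.70 W


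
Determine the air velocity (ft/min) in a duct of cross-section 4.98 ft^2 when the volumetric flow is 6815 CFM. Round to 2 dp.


V = 6815 / 4.98 = 1368.47 ft/min

1368.47 ft/min


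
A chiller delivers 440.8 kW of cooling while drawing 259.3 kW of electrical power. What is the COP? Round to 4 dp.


COP = 440.8 / 259.3 = 1.7000

1.7000


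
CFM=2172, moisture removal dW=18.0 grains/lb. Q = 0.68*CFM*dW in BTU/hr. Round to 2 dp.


Q = 0.68 * 2172 * 18.0 = 26585.28 BTU/hr

26585.28 BTU/hr


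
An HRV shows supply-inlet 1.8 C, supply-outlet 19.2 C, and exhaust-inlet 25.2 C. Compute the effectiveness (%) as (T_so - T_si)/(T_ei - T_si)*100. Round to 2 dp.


eff = (19.2-1.8)/(25.2-1.8)*100 = 74.36 %

74.36 %


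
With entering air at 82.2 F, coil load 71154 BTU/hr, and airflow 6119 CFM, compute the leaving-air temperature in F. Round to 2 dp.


dT = 71154/(1.08*6119) = 10.7670
T_leave = 82.2 - 10.7670 = 71.43 F

71.43 F


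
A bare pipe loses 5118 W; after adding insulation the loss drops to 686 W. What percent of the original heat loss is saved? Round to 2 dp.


Savings = ((5118-686)/5118)*100 = 86.60 %

86.60 %


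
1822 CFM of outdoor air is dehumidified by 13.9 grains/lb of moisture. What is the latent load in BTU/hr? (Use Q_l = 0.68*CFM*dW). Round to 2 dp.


Q = 0.68 * 1822 * 13.9 = 17221.54 BTU/hr

17221.54 BTU/hr


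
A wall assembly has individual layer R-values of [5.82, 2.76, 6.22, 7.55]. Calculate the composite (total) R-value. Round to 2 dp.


R_total = 5.82 + 2.76 + 6.22 + 7.55 = 22.35

22.35


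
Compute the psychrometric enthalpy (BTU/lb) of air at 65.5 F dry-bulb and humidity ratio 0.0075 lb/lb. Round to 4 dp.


h = 0.24*65.5 + 0.0075*(1061+0.444*65.5) = 23.8956 BTU/lb

23.8956 BTU/lb


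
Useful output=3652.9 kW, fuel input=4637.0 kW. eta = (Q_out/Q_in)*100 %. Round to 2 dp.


eta = (3652.9/4637.0)*100 = 78.78 %

78.78 %


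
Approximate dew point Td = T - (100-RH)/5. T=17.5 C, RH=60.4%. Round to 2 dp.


Td = 17.5 - (100-60.4)/5 = 9.58 C

9.58 C


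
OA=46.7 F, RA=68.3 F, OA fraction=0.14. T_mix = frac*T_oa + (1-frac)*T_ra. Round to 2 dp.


T_mix = 0.14*46.7 + 0.86*68.3 = 65.28 F

65.28 F


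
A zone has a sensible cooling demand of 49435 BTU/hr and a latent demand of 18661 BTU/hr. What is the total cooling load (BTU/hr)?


Qt = 49435 + 18661 = 68096 BTU/hr

68096 BTU/hr


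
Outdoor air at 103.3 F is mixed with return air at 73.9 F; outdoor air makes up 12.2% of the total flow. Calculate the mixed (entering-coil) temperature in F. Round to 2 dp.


T_mix = 73.9 + (12.2/100)*(103.3-73.9) = 77.49 F

77.49 F


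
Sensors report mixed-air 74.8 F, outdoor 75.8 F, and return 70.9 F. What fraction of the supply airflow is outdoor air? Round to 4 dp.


frac = (74.8 - 70.9) / (75.8 - 70.9) = 0.7959

0.7959


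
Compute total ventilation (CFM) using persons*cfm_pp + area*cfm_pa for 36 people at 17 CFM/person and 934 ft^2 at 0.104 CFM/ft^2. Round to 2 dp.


Total = 36*17 + 934*0.104 = 709.14 CFM

709.14 CFM


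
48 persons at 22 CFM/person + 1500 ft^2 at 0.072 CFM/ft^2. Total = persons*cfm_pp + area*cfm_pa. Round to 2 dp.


Total = 48*22 + 1500*0.072 = 1164.00 CFM

1164.00 CFM


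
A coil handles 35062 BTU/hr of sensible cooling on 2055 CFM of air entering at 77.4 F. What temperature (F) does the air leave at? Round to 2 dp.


dT = 35062/(1.08*2055) = 15.7980
T_leave = 77.4 - 15.7980 = 61.60 F

61.60 F


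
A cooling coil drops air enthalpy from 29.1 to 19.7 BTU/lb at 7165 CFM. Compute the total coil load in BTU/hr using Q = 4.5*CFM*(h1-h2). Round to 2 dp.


Q = 4.5 * 7165 * (29.1 - 19.7) = 303079.50 BTU/hr

303079.50 BTU/hr


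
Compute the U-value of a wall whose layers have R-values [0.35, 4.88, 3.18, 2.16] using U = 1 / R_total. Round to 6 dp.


R_total = 0.35 + 4.88 + 3.18 + 2.16 = 10.57
U = 1/10.57 = 0.094607

0.094607


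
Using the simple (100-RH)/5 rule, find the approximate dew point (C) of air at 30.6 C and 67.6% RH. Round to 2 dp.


Td = 30.6 - (100-67.6)/5 = 24.12 C

24.12 C


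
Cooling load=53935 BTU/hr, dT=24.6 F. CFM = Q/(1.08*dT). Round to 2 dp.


CFM = 53935 / (1.08 * 24.6) = 2030.07

2030.07 CFM


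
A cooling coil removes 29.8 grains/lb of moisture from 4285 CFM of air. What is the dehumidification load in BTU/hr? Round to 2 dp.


Q = 0.68 * 4285 * 29.8 = 86831.24 BTU/hr

86831.24 BTU/hr


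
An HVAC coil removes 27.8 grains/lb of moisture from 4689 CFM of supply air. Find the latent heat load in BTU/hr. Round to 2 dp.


Q = 0.68 * 4689 * 27.8 = 88640.86 BTU/hr

88640.86 BTU/hr


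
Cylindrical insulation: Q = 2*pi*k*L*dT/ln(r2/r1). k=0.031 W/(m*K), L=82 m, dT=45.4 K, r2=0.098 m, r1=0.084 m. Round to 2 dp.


Q = 2*pi*0.031*82*45.4/ln(0.098/0.084) = 4703.98 W

4703.98 W


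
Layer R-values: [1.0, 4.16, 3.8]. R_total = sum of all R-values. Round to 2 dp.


R_total = 1.0 + 4.16 + 3.8 = 8.96

8.96


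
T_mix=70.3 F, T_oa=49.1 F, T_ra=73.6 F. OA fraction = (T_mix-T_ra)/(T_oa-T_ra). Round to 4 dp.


frac = (70.3 - 73.6) / (49.1 - 73.6) = 0.1347

0.1347


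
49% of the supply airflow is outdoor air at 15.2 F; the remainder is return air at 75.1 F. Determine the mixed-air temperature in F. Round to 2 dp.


T_mix = 0.49*15.2 + 0.51*75.1 = 45.75 F

45.75 F


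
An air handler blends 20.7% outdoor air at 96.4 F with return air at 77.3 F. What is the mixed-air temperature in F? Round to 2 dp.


T_mix = 77.3 + (20.7/100)*(96.4-77.3) = 81.25 F

81.25 F


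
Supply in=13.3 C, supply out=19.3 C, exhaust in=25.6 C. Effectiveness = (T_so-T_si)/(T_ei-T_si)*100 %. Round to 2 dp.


eff = (19.3-13.3)/(25.6-13.3)*100 = 48.78 %

48.78 %


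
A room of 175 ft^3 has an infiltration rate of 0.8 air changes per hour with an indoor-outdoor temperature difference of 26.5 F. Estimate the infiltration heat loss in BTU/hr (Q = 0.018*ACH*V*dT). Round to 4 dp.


Q = 0.018 * 0.8 * 175 * 26.5 = 66.7800 BTU/hr

66.7800 BTU/hr


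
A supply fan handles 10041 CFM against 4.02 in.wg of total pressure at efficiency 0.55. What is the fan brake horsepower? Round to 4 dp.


BHP = 10041 * 4.02 / (6356 * 0.55) = 11.5467 hp

11.5467 hp


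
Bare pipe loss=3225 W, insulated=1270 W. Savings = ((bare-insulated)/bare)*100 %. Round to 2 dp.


Savings = ((3225-1270)/3225)*100 = 60.62 %

60.62 %


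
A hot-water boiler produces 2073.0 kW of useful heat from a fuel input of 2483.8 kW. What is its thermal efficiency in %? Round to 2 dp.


eta = (2073.0/2483.8)*100 = 83.46 %

83.46 %


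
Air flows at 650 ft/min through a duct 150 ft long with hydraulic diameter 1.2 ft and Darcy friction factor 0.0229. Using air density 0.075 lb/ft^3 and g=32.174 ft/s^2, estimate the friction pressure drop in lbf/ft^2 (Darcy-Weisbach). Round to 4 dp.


v_fps = 650/60 = 10.8333 ft/s
dp = 0.0229*(150/1.2)*0.075*10.8333^2/(2*32.174) = 0.3916 lbf/ft^2

0.3916 lbf/ft^2


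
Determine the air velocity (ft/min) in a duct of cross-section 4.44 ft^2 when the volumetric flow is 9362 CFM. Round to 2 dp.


V = 9362 / 4.44 = 2108.56 ft/min

2108.56 ft/min


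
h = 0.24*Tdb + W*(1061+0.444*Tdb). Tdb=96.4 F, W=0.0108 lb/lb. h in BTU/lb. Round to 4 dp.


h = 0.24*96.4 + 0.0108*(1061+0.444*96.4) = 35.0571 BTU/lb

35.0571 BTU/lb


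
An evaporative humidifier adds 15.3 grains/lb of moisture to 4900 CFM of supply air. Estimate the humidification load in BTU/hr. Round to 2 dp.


Q = 0.68 * 4900 * 15.3 = 50979.60 BTU/hr

50979.60 BTU/hr


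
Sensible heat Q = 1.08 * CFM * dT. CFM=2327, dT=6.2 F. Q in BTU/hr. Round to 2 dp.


Q = 1.08 * 2327 * 6.2 = 15581.59 BTU/hr

15581.59 BTU/hr


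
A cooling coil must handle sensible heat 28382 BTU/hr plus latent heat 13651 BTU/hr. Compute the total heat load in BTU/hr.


Qt = 28382 + 13651 = 42033 BTU/hr

42033 BTU/hr


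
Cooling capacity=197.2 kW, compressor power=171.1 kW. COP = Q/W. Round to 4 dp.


COP = 197.2 / 171.1 = 1.1525

1.1525


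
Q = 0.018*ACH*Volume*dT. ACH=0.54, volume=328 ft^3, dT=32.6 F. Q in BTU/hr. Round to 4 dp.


Q = 0.018 * 0.54 * 328 * 32.6 = 103.9340 BTU/hr

103.9340 BTU/hr


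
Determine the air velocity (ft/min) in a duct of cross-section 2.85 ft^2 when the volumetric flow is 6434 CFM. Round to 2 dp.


V = 6434 / 2.85 = 2257.54 ft/min

2257.54 ft/min


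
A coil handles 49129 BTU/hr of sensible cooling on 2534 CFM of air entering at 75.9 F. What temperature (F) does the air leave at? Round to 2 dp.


dT = 49129/(1.08*2534) = 17.9518
T_leave = 75.9 - 17.9518 = 57.95 F

57.95 F


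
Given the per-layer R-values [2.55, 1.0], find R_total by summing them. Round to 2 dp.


R_total = 2.55 + 1.0 = 3.55

3.55


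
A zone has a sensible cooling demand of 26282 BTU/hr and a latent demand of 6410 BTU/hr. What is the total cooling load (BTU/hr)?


Qt = 26282 + 6410 = 32692 BTU/hr

32692 BTU/hr


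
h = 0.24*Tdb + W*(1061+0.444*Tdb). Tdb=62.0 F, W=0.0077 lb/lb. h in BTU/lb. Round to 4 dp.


h = 0.24*62.0 + 0.0077*(1061+0.444*62.0) = 23.2617 BTU/lb

23.2617 BTU/lb


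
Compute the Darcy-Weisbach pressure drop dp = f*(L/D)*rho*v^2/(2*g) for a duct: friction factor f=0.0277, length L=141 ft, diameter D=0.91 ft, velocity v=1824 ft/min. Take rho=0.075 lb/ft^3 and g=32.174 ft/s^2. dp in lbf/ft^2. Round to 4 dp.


v_fps = 1824/60 = 30.4 ft/s
dp = 0.0277*(141/0.91)*0.075*30.4^2/(2*32.174) = 4.6231 lbf/ft^2

4.6231 lbf/ft^2


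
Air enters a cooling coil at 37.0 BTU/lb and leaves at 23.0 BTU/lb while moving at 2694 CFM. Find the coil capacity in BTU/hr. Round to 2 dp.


Q = 4.5 * 2694 * (37.0 - 23.0) = 169722.00 BTU/hr

169722.00 BTU/hr


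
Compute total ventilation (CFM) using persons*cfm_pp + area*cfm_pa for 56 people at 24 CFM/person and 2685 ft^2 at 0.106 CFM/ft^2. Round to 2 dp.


Total = 56*24 + 2685*0.106 = 1628.61 CFM

1628.61 CFM


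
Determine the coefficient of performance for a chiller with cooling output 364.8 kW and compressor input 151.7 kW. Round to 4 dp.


COP = 364.8 / 151.7 = 2.4047

2.4047


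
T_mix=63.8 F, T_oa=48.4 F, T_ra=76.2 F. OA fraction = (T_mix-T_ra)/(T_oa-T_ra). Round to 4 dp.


frac = (63.8 - 76.2) / (48.4 - 76.2) = 0.4460

0.4460


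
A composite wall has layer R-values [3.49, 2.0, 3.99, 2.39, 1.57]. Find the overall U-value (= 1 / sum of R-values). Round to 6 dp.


R_total = 3.49 + 2.0 + 3.99 + 2.39 + 1.57 = 13.44
U = 1/13.44 = 0.074405

0.074405


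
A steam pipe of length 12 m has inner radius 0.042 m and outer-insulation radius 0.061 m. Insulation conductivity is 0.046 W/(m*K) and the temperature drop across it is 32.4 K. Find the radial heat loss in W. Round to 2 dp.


Q = 2*pi*0.046*12*32.4/ln(0.061/0.042) = 301.10 W

301.10 W


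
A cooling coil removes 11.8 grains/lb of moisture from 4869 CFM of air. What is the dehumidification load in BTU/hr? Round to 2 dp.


Q = 0.68 * 4869 * 11.8 = 39068.86 BTU/hr

39068.86 BTU/hr


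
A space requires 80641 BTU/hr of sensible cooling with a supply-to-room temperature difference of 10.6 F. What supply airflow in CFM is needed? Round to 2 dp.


CFM = 80641 / (1.08 * 10.6) = 7044.11

7044.11 CFM


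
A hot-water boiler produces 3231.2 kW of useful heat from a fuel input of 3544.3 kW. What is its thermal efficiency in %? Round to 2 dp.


eta = (3231.2/3544.3)*100 = 91.17 %

91.17 %


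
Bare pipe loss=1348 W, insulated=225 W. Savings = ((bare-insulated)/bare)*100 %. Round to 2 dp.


Savings = ((1348-225)/1348)*100 = 83.31 %

83.31 %


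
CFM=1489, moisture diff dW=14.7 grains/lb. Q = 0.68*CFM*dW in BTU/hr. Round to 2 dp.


Q = 0.68 * 1489 * 14.7 = 14884.04 BTU/hr

14884.04 BTU/hr


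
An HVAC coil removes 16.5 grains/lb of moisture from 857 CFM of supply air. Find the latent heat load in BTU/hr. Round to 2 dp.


Q = 0.68 * 857 * 16.5 = 9615.54 BTU/hr

9615.54 BTU/hr


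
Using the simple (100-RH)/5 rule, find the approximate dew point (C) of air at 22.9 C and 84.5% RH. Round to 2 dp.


Td = 22.9 - (100-84.5)/5 = 19.80 C

19.80 C


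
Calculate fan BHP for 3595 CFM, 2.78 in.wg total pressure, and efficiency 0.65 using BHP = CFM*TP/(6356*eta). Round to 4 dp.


BHP = 3595 * 2.78 / (6356 * 0.65) = 2.4191 hp

2.4191 hp


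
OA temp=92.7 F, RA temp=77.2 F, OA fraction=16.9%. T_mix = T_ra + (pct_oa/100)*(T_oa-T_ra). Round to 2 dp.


T_mix = 77.2 + (16.9/100)*(92.7-77.2) = 79.82 F

79.82 F


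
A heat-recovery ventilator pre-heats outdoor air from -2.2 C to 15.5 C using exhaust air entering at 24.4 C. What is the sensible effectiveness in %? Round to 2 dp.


eff = (15.5-(-2.2))/(24.4-(-2.2))*100 = 66.54 %

66.54 %
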